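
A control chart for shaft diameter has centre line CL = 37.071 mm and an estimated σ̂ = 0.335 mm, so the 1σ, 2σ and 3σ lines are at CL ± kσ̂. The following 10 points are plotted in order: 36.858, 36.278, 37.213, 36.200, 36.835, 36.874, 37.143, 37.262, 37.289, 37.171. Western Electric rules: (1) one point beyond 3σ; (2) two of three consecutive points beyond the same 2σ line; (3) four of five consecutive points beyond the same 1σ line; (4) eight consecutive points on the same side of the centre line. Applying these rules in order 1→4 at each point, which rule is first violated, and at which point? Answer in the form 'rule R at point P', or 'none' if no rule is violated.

Zone of each point (C = within 1σ̂, B = 1σ̂–2σ̂, A = 2σ̂–3σ̂, * = beyond 3σ̂; sign = side of CL): 1:-C, 2:-A, 3:+C, 4:-A, 5:-C, 6:-C, 7:+C, 8:+C, 9:+C, 10:+C
Rule 2 (two of three consecutive points beyond the same 2σ limit) is satisfied at point 4.

rule 2 at point 4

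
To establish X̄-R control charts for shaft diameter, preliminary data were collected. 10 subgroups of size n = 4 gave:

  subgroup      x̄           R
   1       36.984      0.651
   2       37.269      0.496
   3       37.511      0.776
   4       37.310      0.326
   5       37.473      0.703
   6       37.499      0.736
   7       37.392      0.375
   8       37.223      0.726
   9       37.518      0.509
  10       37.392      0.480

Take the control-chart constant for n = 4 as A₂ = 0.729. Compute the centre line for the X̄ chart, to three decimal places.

37.357

X̄̄ = (36.984 + 37.269 + 37.511 + 37.310 + 37.473 + 37.499 + 37.392 + 37.223 + 37.518 + 37.392) / 10 = 373.5710 / 10 = 37.3571
CL = X̄̄ = 37.3571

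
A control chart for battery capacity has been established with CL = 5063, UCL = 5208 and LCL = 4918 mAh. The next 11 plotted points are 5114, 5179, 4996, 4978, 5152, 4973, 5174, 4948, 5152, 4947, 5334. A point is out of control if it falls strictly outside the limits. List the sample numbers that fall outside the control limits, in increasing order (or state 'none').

Compare each point to [4918, 5208]: sample 11 = 5334 > UCL.

11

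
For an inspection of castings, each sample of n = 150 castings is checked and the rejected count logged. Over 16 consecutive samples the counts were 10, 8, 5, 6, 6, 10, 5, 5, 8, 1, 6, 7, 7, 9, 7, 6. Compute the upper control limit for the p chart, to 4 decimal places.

0.0945

p̄ = Σdᵢ / (k·n) = 106 / (16 × 150) = 0.04417
UCL = p̄ + 3·√(p̄(1−p̄)/n) = 0.04417 + 3 × √(0.04417×0.95583/150) = 0.04417 + 3 × 0.01678 = 0.09450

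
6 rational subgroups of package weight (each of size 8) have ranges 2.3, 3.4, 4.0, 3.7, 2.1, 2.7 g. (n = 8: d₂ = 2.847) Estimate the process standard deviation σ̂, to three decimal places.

1.065

R̄ = (2.3 + 3.4 + 4.0 + 3.7 + 2.1 + 2.7) / 6 = 3.0333
σ̂ = R̄ / d₂ = 3.0333 / 2.847 = 1.0654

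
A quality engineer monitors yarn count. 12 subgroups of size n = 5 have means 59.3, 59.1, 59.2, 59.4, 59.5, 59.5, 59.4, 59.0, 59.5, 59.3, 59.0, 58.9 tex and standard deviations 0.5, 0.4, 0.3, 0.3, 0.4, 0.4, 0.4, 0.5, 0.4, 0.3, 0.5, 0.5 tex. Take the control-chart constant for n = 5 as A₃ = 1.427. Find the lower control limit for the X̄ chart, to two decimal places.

X̄̄ = (59.3 + 59.1 + 59.2 + 59.4 + 59.5 + 59.5 + 59.4 + 59.0 + 59.5 + 59.3 + 59.0 + 58.9) / 12 = 59.2583
s̄ = (0.5 + 0.4 + 0.3 + 0.3 + 0.4 + 0.4 + 0.4 + 0.5 + 0.4 + 0.3 + 0.5 + 0.5) / 12 = 0.4083
LCL = X̄̄ − A₃·s̄ = 59.2583 − 1.427 × 0.4083 = 58.6756

58.68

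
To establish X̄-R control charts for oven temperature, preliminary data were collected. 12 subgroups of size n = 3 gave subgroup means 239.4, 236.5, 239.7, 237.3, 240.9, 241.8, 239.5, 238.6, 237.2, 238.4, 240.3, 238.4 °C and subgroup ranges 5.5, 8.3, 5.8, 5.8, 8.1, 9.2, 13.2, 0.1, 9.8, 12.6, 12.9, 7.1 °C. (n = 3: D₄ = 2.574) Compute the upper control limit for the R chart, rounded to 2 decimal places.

R̄ = (5.5 + 8.3 + 5.8 + 5.8 + 8.1 + 9.2 + 13.2 + 0.1 + 9.8 + 12.6 + 12.9 + 7.1) / 12 = 98.4000 / 12 = 8.2000
UCL_R = D₄·R̄ = 2.574 × 8.2000 = 21.1068

21.11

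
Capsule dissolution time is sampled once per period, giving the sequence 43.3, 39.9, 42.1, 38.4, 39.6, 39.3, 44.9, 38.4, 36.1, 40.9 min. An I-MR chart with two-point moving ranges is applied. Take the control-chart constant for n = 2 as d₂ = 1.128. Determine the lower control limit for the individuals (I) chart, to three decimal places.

31.425

X̄ = (43.3 + 39.9 + 42.1 + 38.4 + 39.6 + 39.3 + 44.9 + 38.4 + 36.1 + 40.9) / 10 = 40.2900
Moving ranges: 3.4, 2.2, 3.7, 1.2, 0.3, 5.6, 6.5, 2.3, 4.8; M̄R̄ = 30.0000 / 9 = 3.3333
LCL = X̄ − 3·M̄R̄/d₂ = 40.2900 − 3 × 3.3333 / 1.128 = 31.4248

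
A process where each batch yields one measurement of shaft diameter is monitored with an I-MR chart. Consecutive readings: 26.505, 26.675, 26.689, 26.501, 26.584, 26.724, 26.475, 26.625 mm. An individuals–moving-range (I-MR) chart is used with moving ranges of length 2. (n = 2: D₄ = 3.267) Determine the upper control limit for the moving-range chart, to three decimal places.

Moving ranges: 0.170, 0.014, 0.188, 0.083, 0.140, 0.249, 0.150; M̄R̄ = 0.9940 / 7 = 0.1420
UCL_MR = D₄·M̄R̄ = 3.267 × 0.1420 = 0.4639

0.464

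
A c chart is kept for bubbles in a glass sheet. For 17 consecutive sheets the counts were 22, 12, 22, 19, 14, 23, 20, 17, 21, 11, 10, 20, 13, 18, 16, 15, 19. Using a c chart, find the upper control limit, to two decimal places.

29.61

c̄ = (22 + 12 + 22 + 19 + 14 + 23 + 20 + 17 + 21 + 11 + 10 + 20 + 13 + 18 + 16 + 15 + 19) / 17 = 292 / 17 = 17.1765
UCL = c̄ + 3√c̄ = 17.1765 + 3 × √17.1765 = 17.1765 + 3 × 4.1445 = 29.6098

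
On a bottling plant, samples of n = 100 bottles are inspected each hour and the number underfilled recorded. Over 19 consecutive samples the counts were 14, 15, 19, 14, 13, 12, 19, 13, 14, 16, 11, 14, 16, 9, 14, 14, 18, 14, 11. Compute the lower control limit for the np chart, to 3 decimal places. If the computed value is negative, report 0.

p̄ = Σdᵢ / (k·n) = 270 / (19 × 100) = 0.14211
LCL = np̄ − 3·√(np̄(1−p̄)) = 14.2105 − 3 × 3.4916 = 3.7358

3.736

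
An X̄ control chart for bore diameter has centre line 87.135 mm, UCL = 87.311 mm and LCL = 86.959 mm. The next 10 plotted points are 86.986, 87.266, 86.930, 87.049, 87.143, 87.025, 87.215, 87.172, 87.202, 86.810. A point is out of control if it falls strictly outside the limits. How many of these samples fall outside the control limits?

2

Compare each point to [86.959, 87.311]: sample 3 = 86.930 < LCL; sample 10 = 86.810 < LCL.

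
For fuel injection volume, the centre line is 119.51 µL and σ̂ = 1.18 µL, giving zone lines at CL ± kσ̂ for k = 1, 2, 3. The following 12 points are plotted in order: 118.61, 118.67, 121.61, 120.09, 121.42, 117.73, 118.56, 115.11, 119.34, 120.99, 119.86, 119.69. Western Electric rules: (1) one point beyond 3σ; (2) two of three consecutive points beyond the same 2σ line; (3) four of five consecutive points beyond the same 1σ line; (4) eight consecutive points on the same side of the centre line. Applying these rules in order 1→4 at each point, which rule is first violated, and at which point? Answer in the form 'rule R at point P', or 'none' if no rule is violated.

rule 1 at point 8

Zone of each point (C = within 1σ̂, B = 1σ̂–2σ̂, A = 2σ̂–3σ̂, * = beyond 3σ̂; sign = side of CL): 1:-C, 2:-C, 3:+B, 4:+C, 5:+B, 6:-B, 7:-C, 8:-*, 9:-C, 10:+B, 11:+C, 12:+C
Rule 1 (one point beyond the 3σ limits) is satisfied at point 8.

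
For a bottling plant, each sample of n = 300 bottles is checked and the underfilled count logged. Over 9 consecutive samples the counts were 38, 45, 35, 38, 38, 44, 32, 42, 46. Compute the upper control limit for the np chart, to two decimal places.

p̄ = Σdᵢ / (k·n) = 358 / (9 × 300) = 0.13259
UCL = np̄ + 3·√(np̄(1−p̄)) = 39.7778 + 3 × √(39.7778×0.86741) = 39.7778 + 3 × 5.8740 = 57.3997

57.40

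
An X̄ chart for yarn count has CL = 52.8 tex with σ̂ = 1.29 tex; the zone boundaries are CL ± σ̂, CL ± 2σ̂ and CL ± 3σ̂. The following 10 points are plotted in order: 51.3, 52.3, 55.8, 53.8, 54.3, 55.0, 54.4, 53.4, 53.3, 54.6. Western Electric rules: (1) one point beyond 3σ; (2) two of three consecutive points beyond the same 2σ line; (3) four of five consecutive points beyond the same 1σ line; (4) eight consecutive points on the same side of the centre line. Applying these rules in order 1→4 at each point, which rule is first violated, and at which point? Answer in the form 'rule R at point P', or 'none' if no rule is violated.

rule 3 at point 7

Zone of each point (C = within 1σ̂, B = 1σ̂–2σ̂, A = 2σ̂–3σ̂, * = beyond 3σ̂; sign = side of CL): 1:-B, 2:-C, 3:+A, 4:+C, 5:+B, 6:+B, 7:+B, 8:+C, 9:+C, 10:+B
Rule 3 (four of five consecutive points beyond the same 1σ limit) is satisfied at point 7.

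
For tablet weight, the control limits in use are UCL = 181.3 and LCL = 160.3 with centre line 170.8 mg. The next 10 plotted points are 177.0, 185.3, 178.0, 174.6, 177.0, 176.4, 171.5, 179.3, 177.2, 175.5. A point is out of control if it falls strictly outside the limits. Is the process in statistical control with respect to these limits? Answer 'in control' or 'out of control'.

out of control

Compare each point to [160.3, 181.3]: sample 2 = 185.3 > UCL.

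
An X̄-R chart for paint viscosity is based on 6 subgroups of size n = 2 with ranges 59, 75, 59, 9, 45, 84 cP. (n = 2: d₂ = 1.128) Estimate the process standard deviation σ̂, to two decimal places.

R̄ = (59 + 75 + 59 + 9 + 45 + 84) / 6 = 55.1667
σ̂ = R̄ / d₂ = 55.1667 / 1.128 = 48.9066

48.91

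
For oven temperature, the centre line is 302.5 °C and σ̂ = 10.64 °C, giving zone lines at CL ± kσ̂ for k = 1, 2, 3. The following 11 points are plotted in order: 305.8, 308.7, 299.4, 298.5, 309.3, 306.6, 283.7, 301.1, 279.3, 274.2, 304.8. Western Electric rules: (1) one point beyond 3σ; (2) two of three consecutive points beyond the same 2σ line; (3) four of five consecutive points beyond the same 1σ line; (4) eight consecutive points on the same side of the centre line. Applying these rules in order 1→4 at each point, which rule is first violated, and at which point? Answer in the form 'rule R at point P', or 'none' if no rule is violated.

rule 2 at point 10

Zone of each point (C = within 1σ̂, B = 1σ̂–2σ̂, A = 2σ̂–3σ̂, * = beyond 3σ̂; sign = side of CL): 1:+C, 2:+C, 3:-C, 4:-C, 5:+C, 6:+C, 7:-B, 8:-C, 9:-A, 10:-A, 11:+C
Rule 2 (two of three consecutive points beyond the same 2σ limit) is satisfied at point 10.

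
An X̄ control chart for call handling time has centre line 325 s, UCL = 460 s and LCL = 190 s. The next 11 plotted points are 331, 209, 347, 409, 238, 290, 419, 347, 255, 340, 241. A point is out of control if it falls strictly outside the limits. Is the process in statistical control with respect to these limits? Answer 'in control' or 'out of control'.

in control

All 11 points lie within [190, 460].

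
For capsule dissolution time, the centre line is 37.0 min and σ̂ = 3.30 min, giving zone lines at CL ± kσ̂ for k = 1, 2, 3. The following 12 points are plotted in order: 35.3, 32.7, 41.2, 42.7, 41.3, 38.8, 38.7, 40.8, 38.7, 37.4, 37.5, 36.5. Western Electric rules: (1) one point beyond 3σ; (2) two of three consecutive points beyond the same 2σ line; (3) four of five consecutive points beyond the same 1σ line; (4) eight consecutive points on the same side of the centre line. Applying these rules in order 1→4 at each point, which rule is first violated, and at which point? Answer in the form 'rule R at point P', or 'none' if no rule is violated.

rule 4 at point 10

Zone of each point (C = within 1σ̂, B = 1σ̂–2σ̂, A = 2σ̂–3σ̂, * = beyond 3σ̂; sign = side of CL): 1:-C, 2:-B, 3:+B, 4:+B, 5:+B, 6:+C, 7:+C, 8:+B, 9:+C, 10:+C, 11:+C, 12:-C
Rule 4 (eight consecutive points on the same side of the centre line) is satisfied at point 10.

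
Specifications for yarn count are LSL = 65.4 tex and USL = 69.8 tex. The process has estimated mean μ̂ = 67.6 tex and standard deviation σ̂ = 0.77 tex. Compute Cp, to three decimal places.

Cp = (USL − LSL) / (6σ̂) = (69.8 − 65.4) / (6 × 0.77) = 4.4000 / 4.6200 = 0.9524

0.952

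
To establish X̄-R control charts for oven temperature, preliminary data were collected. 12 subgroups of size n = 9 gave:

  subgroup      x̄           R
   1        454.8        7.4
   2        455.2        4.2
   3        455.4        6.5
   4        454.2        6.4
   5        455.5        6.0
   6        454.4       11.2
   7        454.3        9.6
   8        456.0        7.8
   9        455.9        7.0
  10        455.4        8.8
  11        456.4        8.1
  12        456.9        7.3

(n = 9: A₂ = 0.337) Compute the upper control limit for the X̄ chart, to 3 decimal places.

457.903

X̄̄ = (454.8 + 455.2 + 455.4 + 454.2 + 455.5 + 454.4 + 454.3 + 456.0 + 455.9 + 455.4 + 456.4 + 456.9) / 12 = 5464.4000 / 12 = 455.3667
R̄ = (7.4 + 4.2 + 6.5 + 6.4 + 6.0 + 11.2 + 9.6 + 7.8 + 7.0 + 8.8 + 8.1 + 7.3) / 12 = 90.3000 / 12 = 7.5250
UCL = X̄̄ + A₂·R̄ = 455.3667 + 0.337 × 7.5250 = 457.9026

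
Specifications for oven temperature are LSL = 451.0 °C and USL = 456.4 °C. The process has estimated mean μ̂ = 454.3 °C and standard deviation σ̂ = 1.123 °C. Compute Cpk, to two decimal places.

0.62

Cpu = (USL − μ̂) / (3σ̂) = (456.4 − 454.3) / (3 × 1.123) = 0.6233; Cpl = (μ̂ − LSL) / (3σ̂) = (454.3 − 451.0) / (3 × 1.123) = 0.9795; Cpk = min(Cpu, Cpl) = 0.6233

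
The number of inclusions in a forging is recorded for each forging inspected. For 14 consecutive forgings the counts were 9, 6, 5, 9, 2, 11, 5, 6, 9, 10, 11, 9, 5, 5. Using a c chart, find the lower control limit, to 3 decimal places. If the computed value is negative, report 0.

0.000

c̄ = (9 + 6 + 5 + 9 + 2 + 11 + 5 + 6 + 9 + 10 + 11 + 9 + 5 + 5) / 14 = 102 / 14 = 7.2857
LCL = c̄ − 3√c̄ = 7.2857 − 3 × 2.6992 = -0.8119 → 0 (cannot be negative)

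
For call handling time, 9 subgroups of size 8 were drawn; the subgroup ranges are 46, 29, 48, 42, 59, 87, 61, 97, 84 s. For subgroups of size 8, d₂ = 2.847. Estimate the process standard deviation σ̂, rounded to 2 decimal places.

21.58

R̄ = (46 + 29 + 48 + 42 + 59 + 87 + 61 + 97 + 84) / 9 = 61.4444
σ̂ = R̄ / d₂ = 61.4444 / 2.847 = 21.5822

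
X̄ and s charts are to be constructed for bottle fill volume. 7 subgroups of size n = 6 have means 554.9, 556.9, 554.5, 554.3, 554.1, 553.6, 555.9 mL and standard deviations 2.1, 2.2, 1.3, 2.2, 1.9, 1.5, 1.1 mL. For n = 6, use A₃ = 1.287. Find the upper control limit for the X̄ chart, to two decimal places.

557.15

X̄̄ = (554.9 + 556.9 + 554.5 + 554.3 + 554.1 + 553.6 + 555.9) / 7 = 554.8857
s̄ = (2.1 + 2.2 + 1.3 + 2.2 + 1.9 + 1.5 + 1.1) / 7 = 1.7571
UCL = X̄̄ + A₃·s̄ = 554.8857 + 1.287 × 1.7571 = 557.1472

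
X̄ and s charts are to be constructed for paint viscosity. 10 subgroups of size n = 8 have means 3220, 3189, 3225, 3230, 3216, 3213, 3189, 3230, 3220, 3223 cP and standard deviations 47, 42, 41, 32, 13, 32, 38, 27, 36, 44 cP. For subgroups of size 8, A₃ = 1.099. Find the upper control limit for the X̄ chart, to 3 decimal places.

X̄̄ = (3220 + 3189 + 3225 + 3230 + 3216 + 3213 + 3189 + 3230 + 3220 + 3223) / 10 = 3215.5000
s̄ = (47 + 42 + 41 + 32 + 13 + 32 + 38 + 27 + 36 + 44) / 10 = 35.2000
UCL = X̄̄ + A₃·s̄ = 3215.5000 + 1.099 × 35.2000 = 3254.1848

3254.185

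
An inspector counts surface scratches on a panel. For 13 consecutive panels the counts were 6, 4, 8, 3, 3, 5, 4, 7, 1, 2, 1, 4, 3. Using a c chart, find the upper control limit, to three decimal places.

9.865

c̄ = (6 + 4 + 8 + 3 + 3 + 5 + 4 + 7 + 1 + 2 + 1 + 4 + 3) / 13 = 51 / 13 = 3.9231
UCL = c̄ + 3√c̄ = 3.9231 + 3 × √3.9231 = 3.9231 + 3 × 1.9807 = 9.8651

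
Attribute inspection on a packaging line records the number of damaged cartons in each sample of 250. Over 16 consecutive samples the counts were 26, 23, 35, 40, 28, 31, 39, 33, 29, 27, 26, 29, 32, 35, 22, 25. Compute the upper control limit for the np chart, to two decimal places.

45.41

p̄ = Σdᵢ / (k·n) = 480 / (16 × 250) = 0.12000
UCL = np̄ + 3·√(np̄(1−p̄)) = 30.0000 + 3 × √(30.0000×0.88000) = 30.0000 + 3 × 5.1381 = 45.4143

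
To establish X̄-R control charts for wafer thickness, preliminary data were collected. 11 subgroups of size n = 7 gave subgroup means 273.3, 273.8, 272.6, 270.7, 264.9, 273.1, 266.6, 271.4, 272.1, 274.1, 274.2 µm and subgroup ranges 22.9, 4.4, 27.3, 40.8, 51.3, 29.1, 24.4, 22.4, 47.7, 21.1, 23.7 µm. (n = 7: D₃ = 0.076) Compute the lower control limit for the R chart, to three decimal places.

2.177

R̄ = (22.9 + 4.4 + 27.3 + 40.8 + 51.3 + 29.1 + 24.4 + 22.4 + 47.7 + 21.1 + 23.7) / 11 = 315.1000 / 11 = 28.6455
LCL_R = D₃·R̄ = 0.076 × 28.6455 = 2.1771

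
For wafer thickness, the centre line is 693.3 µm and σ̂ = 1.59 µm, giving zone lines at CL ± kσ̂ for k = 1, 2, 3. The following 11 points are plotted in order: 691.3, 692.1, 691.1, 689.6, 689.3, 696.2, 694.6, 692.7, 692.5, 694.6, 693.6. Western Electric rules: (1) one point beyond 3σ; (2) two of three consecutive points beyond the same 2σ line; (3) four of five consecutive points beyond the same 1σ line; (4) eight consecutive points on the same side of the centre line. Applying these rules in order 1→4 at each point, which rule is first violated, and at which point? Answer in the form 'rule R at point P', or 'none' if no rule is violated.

Zone of each point (C = within 1σ̂, B = 1σ̂–2σ̂, A = 2σ̂–3σ̂, * = beyond 3σ̂; sign = side of CL): 1:-B, 2:-C, 3:-B, 4:-A, 5:-A, 6:+B, 7:+C, 8:-C, 9:-C, 10:+C, 11:+C
Rule 2 (two of three consecutive points beyond the same 2σ limit) is satisfied at point 5.

rule 2 at point 5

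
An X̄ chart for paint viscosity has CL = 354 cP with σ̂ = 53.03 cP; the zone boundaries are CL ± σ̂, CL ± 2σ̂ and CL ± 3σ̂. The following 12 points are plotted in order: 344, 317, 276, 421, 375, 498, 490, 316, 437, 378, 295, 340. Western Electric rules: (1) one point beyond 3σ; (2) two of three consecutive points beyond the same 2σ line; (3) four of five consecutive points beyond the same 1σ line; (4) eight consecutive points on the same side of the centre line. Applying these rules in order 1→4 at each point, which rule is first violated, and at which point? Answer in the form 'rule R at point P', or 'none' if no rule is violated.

Zone of each point (C = within 1σ̂, B = 1σ̂–2σ̂, A = 2σ̂–3σ̂, * = beyond 3σ̂; sign = side of CL): 1:-C, 2:-C, 3:-B, 4:+B, 5:+C, 6:+A, 7:+A, 8:-C, 9:+B, 10:+C, 11:-B, 12:-C
Rule 2 (two of three consecutive points beyond the same 2σ limit) is satisfied at point 7.

rule 2 at point 7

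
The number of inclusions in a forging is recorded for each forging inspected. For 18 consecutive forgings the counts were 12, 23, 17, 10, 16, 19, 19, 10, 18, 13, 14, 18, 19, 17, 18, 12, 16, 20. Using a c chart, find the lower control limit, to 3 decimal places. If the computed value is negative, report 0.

4.104

c̄ = (12 + 23 + 17 + 10 + 16 + 19 + 19 + 10 + 18 + 13 + 14 + 18 + 19 + 17 + 18 + 12 + 16 + 20) / 18 = 291 / 18 = 16.1667
LCL = c̄ − 3√c̄ = 16.1667 − 3 × 4.0208 = 4.1043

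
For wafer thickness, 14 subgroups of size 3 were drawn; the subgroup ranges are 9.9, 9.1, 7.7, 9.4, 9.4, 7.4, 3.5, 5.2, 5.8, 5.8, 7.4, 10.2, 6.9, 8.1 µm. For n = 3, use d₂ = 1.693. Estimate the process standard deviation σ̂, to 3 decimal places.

R̄ = (9.9 + 9.1 + 7.7 + 9.4 + 9.4 + 7.4 + 3.5 + 5.2 + 5.8 + 5.8 + 7.4 + 10.2 + 6.9 + 8.1) / 14 = 7.5571
σ̂ = R̄ / d₂ = 7.5571 / 1.693 = 4.4638

4.464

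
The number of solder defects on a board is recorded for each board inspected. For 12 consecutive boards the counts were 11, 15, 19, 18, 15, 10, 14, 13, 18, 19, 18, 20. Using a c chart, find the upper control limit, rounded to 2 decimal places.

c̄ = (11 + 15 + 19 + 18 + 15 + 10 + 14 + 13 + 18 + 19 + 18 + 20) / 12 = 190 / 12 = 15.8333
UCL = c̄ + 3√c̄ = 15.8333 + 3 × √15.8333 = 15.8333 + 3 × 3.9791 = 27.7707

27.77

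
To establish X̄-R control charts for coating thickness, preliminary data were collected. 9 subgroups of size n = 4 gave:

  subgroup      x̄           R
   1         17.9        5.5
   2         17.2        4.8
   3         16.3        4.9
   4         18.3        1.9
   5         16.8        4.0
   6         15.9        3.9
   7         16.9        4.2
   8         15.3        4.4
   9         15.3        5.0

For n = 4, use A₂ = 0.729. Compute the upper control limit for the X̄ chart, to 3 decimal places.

X̄̄ = (17.9 + 17.2 + 16.3 + 18.3 + 16.8 + 15.9 + 16.9 + 15.3 + 15.3) / 9 = 149.9000 / 9 = 16.6556
R̄ = (5.5 + 4.8 + 4.9 + 1.9 + 4.0 + 3.9 + 4.2 + 4.4 + 5.0) / 9 = 38.6000 / 9 = 4.2889
UCL = X̄̄ + A₂·R̄ = 16.6556 + 0.729 × 4.2889 = 19.7822

19.782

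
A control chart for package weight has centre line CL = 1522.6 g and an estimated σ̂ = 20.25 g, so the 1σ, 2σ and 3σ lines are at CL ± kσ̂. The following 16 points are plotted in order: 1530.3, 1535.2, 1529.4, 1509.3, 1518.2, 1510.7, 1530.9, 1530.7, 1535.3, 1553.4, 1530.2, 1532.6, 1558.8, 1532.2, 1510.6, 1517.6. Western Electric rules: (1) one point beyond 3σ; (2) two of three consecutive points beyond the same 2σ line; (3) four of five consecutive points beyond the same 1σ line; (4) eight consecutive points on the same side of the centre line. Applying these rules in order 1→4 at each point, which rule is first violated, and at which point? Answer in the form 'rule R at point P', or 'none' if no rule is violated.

rule 4 at point 14

Zone of each point (C = within 1σ̂, B = 1σ̂–2σ̂, A = 2σ̂–3σ̂, * = beyond 3σ̂; sign = side of CL): 1:+C, 2:+C, 3:+C, 4:-C, 5:-C, 6:-C, 7:+C, 8:+C, 9:+C, 10:+B, 11:+C, 12:+C, 13:+B, 14:+C, 15:-C, 16:-C
Rule 4 (eight consecutive points on the same side of the centre line) is satisfied at point 14.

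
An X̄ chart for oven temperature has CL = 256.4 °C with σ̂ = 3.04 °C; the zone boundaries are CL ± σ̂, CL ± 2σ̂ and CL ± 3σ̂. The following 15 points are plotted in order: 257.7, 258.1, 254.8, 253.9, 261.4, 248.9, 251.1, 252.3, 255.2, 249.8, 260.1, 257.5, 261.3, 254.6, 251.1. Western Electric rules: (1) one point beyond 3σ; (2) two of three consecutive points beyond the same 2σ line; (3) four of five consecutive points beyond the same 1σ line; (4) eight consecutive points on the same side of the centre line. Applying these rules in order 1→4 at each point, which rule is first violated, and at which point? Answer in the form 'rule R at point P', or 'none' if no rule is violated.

rule 3 at point 10

Zone of each point (C = within 1σ̂, B = 1σ̂–2σ̂, A = 2σ̂–3σ̂, * = beyond 3σ̂; sign = side of CL): 1:+C, 2:+C, 3:-C, 4:-C, 5:+B, 6:-A, 7:-B, 8:-B, 9:-C, 10:-A, 11:+B, 12:+C, 13:+B, 14:-C, 15:-B
Rule 3 (four of five consecutive points beyond the same 1σ limit) is satisfied at point 10.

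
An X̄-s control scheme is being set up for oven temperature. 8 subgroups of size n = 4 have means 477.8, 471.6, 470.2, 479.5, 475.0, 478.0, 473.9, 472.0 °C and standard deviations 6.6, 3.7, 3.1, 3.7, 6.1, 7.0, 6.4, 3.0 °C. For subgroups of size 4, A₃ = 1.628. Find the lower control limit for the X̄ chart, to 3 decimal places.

466.691

X̄̄ = (477.8 + 471.6 + 470.2 + 479.5 + 475.0 + 478.0 + 473.9 + 472.0) / 8 = 474.7500
s̄ = (6.6 + 3.7 + 3.1 + 3.7 + 6.1 + 7.0 + 6.4 + 3.0) / 8 = 4.9500
LCL = X̄̄ − A₃·s̄ = 474.7500 − 1.628 × 4.9500 = 466.6914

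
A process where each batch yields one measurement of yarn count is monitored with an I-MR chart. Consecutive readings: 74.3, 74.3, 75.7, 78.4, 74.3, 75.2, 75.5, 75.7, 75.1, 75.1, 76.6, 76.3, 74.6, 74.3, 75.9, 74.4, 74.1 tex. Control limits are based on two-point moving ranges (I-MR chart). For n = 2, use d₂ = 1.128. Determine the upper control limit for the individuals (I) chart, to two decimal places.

78.17

X̄ = (74.3 + 74.3 + 75.7 + 78.4 + 74.3 + 75.2 + 75.5 + 75.7 + 75.1 + 75.1 + 76.6 + 76.3 + 74.6 + 74.3 + 75.9 + 74.4 + 74.1) / 17 = 75.2824
Moving ranges: 0.0, 1.4, 2.7, 4.1, 0.9, 0.3, 0.2, 0.6, 0.0, 1.5, 0.3, 1.7, 0.3, 1.6, 1.5, 0.3; M̄R̄ = 17.4000 / 16 = 1.0875
UCL = X̄ + 3·M̄R̄/d₂ = 75.2824 + 3 × 1.0875 / 1.128 = 78.1746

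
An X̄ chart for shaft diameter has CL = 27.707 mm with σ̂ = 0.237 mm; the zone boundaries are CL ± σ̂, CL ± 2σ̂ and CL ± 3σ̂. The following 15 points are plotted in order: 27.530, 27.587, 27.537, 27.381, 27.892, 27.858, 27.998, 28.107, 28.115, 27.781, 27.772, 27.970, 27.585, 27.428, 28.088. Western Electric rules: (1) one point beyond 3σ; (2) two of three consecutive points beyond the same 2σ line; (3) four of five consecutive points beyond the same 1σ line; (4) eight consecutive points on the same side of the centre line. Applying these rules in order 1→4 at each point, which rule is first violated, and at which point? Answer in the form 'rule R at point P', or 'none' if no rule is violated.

Zone of each point (C = within 1σ̂, B = 1σ̂–2σ̂, A = 2σ̂–3σ̂, * = beyond 3σ̂; sign = side of CL): 1:-C, 2:-C, 3:-C, 4:-B, 5:+C, 6:+C, 7:+B, 8:+B, 9:+B, 10:+C, 11:+C, 12:+B, 13:-C, 14:-B, 15:+B
Rule 4 (eight consecutive points on the same side of the centre line) is satisfied at point 12.

rule 4 at point 12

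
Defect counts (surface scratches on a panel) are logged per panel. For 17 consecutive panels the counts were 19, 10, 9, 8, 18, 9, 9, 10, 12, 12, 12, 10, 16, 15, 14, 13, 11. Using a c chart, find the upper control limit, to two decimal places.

22.64

c̄ = (19 + 10 + 9 + 8 + 18 + 9 + 9 + 10 + 12 + 12 + 12 + 10 + 16 + 15 + 14 + 13 + 11) / 17 = 207 / 17 = 12.1765
UCL = c̄ + 3√c̄ = 12.1765 + 3 × √12.1765 = 12.1765 + 3 × 3.4895 = 22.6449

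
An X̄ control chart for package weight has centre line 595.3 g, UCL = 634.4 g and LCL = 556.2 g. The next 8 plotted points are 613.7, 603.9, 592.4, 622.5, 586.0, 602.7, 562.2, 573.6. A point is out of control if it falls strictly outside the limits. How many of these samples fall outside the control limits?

0

All 8 points lie within [556.2, 634.4].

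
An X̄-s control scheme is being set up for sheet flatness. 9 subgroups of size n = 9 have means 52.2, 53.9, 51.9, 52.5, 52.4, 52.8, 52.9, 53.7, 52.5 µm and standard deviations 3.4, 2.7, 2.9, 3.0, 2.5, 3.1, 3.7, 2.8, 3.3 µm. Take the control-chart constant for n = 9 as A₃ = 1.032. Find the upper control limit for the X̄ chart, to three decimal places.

X̄̄ = (52.2 + 53.9 + 51.9 + 52.5 + 52.4 + 52.8 + 52.9 + 53.7 + 52.5) / 9 = 52.7556
s̄ = (3.4 + 2.7 + 2.9 + 3.0 + 2.5 + 3.1 + 3.7 + 2.8 + 3.3) / 9 = 3.0444
UCL = X̄̄ + A₃·s̄ = 52.7556 + 1.032 × 3.0444 = 55.8974

55.897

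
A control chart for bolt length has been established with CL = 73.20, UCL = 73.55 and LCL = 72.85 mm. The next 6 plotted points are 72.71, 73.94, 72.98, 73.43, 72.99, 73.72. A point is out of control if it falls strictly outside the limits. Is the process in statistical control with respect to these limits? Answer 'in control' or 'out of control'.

Compare each point to [72.85, 73.55]: sample 1 = 72.71 < LCL; sample 2 = 73.94 > UCL; sample 6 = 73.72 > UCL.

out of control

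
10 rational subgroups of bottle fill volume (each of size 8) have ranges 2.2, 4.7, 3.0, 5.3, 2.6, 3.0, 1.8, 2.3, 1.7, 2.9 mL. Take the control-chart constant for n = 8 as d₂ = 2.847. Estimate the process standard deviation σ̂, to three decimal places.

R̄ = (2.2 + 4.7 + 3.0 + 5.3 + 2.6 + 3.0 + 1.8 + 2.3 + 1.7 + 2.9) / 10 = 2.9500
σ̂ = R̄ / d₂ = 2.9500 / 2.847 = 1.0362

1.036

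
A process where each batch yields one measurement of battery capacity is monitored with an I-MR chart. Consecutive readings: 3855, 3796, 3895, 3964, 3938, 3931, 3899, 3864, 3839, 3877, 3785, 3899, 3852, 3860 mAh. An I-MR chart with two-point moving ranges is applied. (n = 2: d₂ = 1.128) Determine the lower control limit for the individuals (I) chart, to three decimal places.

3742.102

X̄ = (3855 + 3796 + 3895 + 3964 + 3938 + 3931 + 3899 + 3864 + 3839 + 3877 + 3785 + 3899 + 3852 + 3860) / 14 = 3875.2857
Moving ranges: 59, 99, 69, 26, 7, 32, 35, 25, 38, 92, 114, 47, 8; M̄R̄ = 651.0000 / 13 = 50.0769
LCL = X̄ − 3·M̄R̄/d₂ = 3875.2857 − 3 × 50.0769 / 1.128 = 3742.1024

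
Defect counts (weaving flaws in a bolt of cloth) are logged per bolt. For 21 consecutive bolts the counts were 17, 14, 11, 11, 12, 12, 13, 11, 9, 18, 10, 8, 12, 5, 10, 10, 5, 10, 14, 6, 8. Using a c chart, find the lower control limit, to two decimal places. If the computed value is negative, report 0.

0.92

c̄ = (17 + 14 + 11 + 11 + 12 + 12 + 13 + 11 + 9 + 18 + 10 + 8 + 12 + 5 + 10 + 10 + 5 + 10 + 14 + 6 + 8) / 21 = 226 / 21 = 10.7619
LCL = c̄ − 3√c̄ = 10.7619 − 3 × 3.2805 = 0.9203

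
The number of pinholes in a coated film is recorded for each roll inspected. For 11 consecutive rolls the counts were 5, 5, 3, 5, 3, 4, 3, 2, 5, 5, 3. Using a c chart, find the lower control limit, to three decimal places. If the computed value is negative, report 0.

c̄ = (5 + 5 + 3 + 5 + 3 + 4 + 3 + 2 + 5 + 5 + 3) / 11 = 43 / 11 = 3.9091
LCL = c̄ − 3√c̄ = 3.9091 − 3 × 1.9771 = -2.0223 → 0 (cannot be negative)

0.000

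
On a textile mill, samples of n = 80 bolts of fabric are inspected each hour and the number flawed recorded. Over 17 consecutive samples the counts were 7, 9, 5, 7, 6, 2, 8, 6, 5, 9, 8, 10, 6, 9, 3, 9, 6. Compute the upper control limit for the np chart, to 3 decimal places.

14.230

p̄ = Σdᵢ / (k·n) = 115 / (17 × 80) = 0.08456
UCL = np̄ + 3·√(np̄(1−p̄)) = 6.7647 + 3 × √(6.7647×0.91544) = 6.7647 + 3 × 2.4885 = 14.2302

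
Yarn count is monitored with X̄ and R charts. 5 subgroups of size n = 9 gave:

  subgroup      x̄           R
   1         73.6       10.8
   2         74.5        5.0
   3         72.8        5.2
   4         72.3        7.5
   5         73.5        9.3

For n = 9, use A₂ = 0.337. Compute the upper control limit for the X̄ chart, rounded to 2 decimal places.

X̄̄ = (73.6 + 74.5 + 72.8 + 72.3 + 73.5) / 5 = 366.7000 / 5 = 73.3400
R̄ = (10.8 + 5.0 + 5.2 + 7.5 + 9.3) / 5 = 37.8000 / 5 = 7.5600
UCL = X̄̄ + A₂·R̄ = 73.3400 + 0.337 × 7.5600 = 75.8877

75.89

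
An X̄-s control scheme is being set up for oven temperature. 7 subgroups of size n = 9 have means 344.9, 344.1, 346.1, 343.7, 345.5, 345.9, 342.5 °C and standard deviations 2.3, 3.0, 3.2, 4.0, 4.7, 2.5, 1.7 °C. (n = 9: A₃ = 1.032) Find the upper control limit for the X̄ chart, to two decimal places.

X̄̄ = (344.9 + 344.1 + 346.1 + 343.7 + 345.5 + 345.9 + 342.5) / 7 = 344.6714
s̄ = (2.3 + 3.0 + 3.2 + 4.0 + 4.7 + 2.5 + 1.7) / 7 = 3.0571
UCL = X̄̄ + A₃·s̄ = 344.6714 + 1.032 × 3.0571 = 347.8264

347.83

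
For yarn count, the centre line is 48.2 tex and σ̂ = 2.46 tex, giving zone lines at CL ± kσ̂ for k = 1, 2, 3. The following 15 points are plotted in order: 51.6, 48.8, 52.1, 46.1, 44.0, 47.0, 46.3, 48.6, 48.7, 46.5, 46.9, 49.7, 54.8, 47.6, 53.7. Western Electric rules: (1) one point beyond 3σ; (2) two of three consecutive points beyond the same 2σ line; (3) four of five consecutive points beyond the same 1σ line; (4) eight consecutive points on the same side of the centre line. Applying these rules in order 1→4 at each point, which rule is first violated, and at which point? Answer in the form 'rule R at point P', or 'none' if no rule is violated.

Zone of each point (C = within 1σ̂, B = 1σ̂–2σ̂, A = 2σ̂–3σ̂, * = beyond 3σ̂; sign = side of CL): 1:+B, 2:+C, 3:+B, 4:-C, 5:-B, 6:-C, 7:-C, 8:+C, 9:+C, 10:-C, 11:-C, 12:+C, 13:+A, 14:-C, 15:+A
Rule 2 (two of three consecutive points beyond the same 2σ limit) is satisfied at point 15.

rule 2 at point 15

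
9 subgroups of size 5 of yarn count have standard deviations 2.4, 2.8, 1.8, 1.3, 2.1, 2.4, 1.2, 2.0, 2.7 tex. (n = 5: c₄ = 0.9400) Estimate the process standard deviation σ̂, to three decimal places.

2.210

s̄ = (2.4 + 2.8 + 1.8 + 1.3 + 2.1 + 2.4 + 1.2 + 2.0 + 2.7) / 9 = 2.0778
σ̂ = s̄ / c₄ = 2.0778 / 0.9400 = 2.2104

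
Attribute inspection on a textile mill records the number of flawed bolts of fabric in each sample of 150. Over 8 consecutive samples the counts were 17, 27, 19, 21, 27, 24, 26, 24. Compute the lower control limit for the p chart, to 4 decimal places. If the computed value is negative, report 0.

0.0657

p̄ = Σdᵢ / (k·n) = 185 / (8 × 150) = 0.15417
LCL = p̄ − 3·√(p̄(1−p̄)/n) = 0.15417 − 3 × 0.02948 = 0.06571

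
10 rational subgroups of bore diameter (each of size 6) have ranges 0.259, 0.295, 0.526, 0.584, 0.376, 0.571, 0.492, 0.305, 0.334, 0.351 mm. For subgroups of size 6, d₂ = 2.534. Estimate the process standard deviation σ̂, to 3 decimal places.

R̄ = (0.259 + 0.295 + 0.526 + 0.584 + 0.376 + 0.571 + 0.492 + 0.305 + 0.334 + 0.351) / 10 = 0.4093
σ̂ = R̄ / d₂ = 0.4093 / 2.534 = 0.1615

0.162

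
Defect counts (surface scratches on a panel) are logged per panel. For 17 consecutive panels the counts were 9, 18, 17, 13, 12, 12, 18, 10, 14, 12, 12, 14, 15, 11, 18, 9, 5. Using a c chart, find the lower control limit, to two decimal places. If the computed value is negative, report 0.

c̄ = (9 + 18 + 17 + 13 + 12 + 12 + 18 + 10 + 14 + 12 + 12 + 14 + 15 + 11 + 18 + 9 + 5) / 17 = 219 / 17 = 12.8824
LCL = c̄ − 3√c̄ = 12.8824 − 3 × 3.5892 = 2.1148

2.11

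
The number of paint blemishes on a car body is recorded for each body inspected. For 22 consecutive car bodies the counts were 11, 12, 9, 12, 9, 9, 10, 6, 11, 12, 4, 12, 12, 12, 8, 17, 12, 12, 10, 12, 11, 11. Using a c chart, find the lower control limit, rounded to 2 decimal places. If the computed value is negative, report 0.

0.85

c̄ = (11 + 12 + 9 + 12 + 9 + 9 + 10 + 6 + 11 + 12 + 4 + 12 + 12 + 12 + 8 + 17 + 12 + 12 + 10 + 12 + 11 + 11) / 22 = 234 / 22 = 10.6364
LCL = c̄ − 3√c̄ = 10.6364 − 3 × 3.2613 = 0.8523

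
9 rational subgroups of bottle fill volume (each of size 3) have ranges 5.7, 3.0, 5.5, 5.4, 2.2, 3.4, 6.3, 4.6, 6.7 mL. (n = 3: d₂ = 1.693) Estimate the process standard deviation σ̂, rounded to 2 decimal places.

R̄ = (5.7 + 3.0 + 5.5 + 5.4 + 2.2 + 3.4 + 6.3 + 4.6 + 6.7) / 9 = 4.7556
σ̂ = R̄ / d₂ = 4.7556 / 1.693 = 2.8090

2.81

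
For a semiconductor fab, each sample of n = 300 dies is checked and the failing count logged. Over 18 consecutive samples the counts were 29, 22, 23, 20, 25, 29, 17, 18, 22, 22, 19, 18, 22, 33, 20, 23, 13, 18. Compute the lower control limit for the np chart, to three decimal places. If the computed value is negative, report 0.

p̄ = Σdᵢ / (k·n) = 393 / (18 × 300) = 0.07278
LCL = np̄ − 3·√(np̄(1−p̄)) = 21.8333 − 3 × 4.4994 = 8.3352

8.335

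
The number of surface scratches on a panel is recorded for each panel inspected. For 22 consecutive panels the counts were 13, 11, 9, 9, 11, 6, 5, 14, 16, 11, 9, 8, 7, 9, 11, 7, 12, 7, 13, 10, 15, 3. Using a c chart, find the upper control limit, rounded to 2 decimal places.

c̄ = (13 + 11 + 9 + 9 + 11 + 6 + 5 + 14 + 16 + 11 + 9 + 8 + 7 + 9 + 11 + 7 + 12 + 7 + 13 + 10 + 15 + 3) / 22 = 216 / 22 = 9.8182
UCL = c̄ + 3√c̄ = 9.8182 + 3 × √9.8182 = 9.8182 + 3 × 3.1334 = 19.2184

19.22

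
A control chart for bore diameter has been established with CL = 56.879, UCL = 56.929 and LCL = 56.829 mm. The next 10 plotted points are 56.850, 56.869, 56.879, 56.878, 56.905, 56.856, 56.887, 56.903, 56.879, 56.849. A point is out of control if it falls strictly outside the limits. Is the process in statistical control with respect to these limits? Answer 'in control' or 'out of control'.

in control

All 10 points lie within [56.829, 56.929].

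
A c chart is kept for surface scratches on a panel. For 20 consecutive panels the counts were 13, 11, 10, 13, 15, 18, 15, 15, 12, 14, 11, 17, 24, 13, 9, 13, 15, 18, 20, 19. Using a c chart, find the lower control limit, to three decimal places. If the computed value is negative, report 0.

3.228

c̄ = (13 + 11 + 10 + 13 + 15 + 18 + 15 + 15 + 12 + 14 + 11 + 17 + 24 + 13 + 9 + 13 + 15 + 18 + 20 + 19) / 20 = 295 / 20 = 14.7500
LCL = c̄ − 3√c̄ = 14.7500 − 3 × 3.8406 = 3.2283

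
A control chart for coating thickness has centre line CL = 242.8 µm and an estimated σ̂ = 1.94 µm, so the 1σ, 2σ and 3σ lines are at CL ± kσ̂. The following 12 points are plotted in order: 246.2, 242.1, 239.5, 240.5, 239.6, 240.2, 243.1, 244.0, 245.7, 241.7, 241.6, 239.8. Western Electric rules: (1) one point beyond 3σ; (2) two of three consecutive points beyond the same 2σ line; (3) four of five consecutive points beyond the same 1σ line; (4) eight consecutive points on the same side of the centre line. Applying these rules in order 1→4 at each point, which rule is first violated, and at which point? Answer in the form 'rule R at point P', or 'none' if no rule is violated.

rule 3 at point 6

Zone of each point (C = within 1σ̂, B = 1σ̂–2σ̂, A = 2σ̂–3σ̂, * = beyond 3σ̂; sign = side of CL): 1:+B, 2:-C, 3:-B, 4:-B, 5:-B, 6:-B, 7:+C, 8:+C, 9:+B, 10:-C, 11:-C, 12:-B
Rule 3 (four of five consecutive points beyond the same 1σ limit) is satisfied at point 6.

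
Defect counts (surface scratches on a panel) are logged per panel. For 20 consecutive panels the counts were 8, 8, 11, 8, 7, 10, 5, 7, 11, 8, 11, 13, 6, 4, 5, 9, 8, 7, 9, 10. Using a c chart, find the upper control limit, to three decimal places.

c̄ = (8 + 8 + 11 + 8 + 7 + 10 + 5 + 7 + 11 + 8 + 11 + 13 + 6 + 4 + 5 + 9 + 8 + 7 + 9 + 10) / 20 = 165 / 20 = 8.2500
UCL = c̄ + 3√c̄ = 8.2500 + 3 × √8.2500 = 8.2500 + 3 × 2.8723 = 16.8668

16.867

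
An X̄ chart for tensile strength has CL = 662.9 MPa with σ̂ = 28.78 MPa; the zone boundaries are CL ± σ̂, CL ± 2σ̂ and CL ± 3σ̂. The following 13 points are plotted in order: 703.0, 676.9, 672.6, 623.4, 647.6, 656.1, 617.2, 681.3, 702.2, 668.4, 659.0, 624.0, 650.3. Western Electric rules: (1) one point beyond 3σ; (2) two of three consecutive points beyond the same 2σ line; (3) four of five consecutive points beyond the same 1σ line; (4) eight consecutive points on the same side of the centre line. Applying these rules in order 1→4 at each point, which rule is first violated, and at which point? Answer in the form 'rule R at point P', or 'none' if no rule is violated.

Zone of each point (C = within 1σ̂, B = 1σ̂–2σ̂, A = 2σ̂–3σ̂, * = beyond 3σ̂; sign = side of CL): 1:+B, 2:+C, 3:+C, 4:-B, 5:-C, 6:-C, 7:-B, 8:+C, 9:+B, 10:+C, 11:-C, 12:-B, 13:-C
No rule fires across all 13 points.

none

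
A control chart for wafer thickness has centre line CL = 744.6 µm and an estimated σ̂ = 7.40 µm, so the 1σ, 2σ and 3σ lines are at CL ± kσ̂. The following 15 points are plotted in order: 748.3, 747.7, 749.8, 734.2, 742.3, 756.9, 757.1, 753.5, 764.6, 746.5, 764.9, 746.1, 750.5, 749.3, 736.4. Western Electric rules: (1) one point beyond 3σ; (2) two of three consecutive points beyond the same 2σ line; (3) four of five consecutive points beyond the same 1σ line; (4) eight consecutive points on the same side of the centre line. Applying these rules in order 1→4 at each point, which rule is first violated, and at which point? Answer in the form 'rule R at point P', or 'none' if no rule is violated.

Zone of each point (C = within 1σ̂, B = 1σ̂–2σ̂, A = 2σ̂–3σ̂, * = beyond 3σ̂; sign = side of CL): 1:+C, 2:+C, 3:+C, 4:-B, 5:-C, 6:+B, 7:+B, 8:+B, 9:+A, 10:+C, 11:+A, 12:+C, 13:+C, 14:+C, 15:-B
Rule 3 (four of five consecutive points beyond the same 1σ limit) is satisfied at point 9.

rule 3 at point 9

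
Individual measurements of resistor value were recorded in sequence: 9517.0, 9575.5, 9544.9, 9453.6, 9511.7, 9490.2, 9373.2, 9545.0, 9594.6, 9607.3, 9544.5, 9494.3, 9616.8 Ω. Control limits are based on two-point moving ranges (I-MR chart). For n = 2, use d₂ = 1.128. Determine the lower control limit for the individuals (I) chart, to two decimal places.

X̄ = (9517.0 + 9575.5 + 9544.9 + 9453.6 + 9511.7 + 9490.2 + 9373.2 + 9545.0 + 9594.6 + 9607.3 + 9544.5 + 9494.3 + 9616.8) / 13 = 9528.3538
Moving ranges: 58.5, 30.6, 91.3, 58.1, 21.5, 117.0, 171.8, 49.6, 12.7, 62.8, 50.2, 122.5; M̄R̄ = 846.6000 / 12 = 70.5500
LCL = X̄ − 3·M̄R̄/d₂ = 9528.3538 − 3 × 70.5500 / 1.128 = 9340.7209

9340.72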